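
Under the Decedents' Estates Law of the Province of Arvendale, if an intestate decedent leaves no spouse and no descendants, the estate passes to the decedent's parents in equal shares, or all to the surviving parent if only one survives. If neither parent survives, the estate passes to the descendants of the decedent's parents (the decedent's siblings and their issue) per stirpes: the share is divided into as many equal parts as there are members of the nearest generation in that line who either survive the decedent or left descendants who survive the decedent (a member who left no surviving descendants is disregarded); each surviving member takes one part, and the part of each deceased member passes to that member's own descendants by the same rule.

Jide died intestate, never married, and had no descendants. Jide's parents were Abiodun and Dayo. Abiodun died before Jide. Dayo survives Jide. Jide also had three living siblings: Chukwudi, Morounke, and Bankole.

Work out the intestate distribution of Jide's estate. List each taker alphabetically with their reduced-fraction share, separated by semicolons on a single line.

Dayo 1

Only one parent, Dayo, survives, so Dayo takes the entire estate. The siblings take nothing because a surviving parent has priority.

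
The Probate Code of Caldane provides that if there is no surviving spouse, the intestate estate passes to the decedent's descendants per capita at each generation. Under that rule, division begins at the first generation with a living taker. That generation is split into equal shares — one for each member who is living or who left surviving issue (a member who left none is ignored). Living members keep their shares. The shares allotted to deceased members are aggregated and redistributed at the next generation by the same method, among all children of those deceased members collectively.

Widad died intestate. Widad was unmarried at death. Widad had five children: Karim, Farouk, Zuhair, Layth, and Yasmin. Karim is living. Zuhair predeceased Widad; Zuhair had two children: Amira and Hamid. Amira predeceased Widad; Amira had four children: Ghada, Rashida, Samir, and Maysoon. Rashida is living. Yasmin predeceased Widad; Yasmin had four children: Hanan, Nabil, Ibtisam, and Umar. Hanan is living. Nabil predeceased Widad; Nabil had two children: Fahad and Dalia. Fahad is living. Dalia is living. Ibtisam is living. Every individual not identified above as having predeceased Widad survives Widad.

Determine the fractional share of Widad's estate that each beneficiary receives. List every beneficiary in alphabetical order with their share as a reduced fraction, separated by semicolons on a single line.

There is no surviving spouse, so the entire estate passes to Widad's descendants per capita at each generation.
At generation 1 (Karim, Farouk, Zuhair, Layth, Yasmin) there are 5 shares of (1)/5 = 1/5 each.
Living: Karim, Farouk, and Layth — each takes 1/5.
Deceased: Zuhair and Yasmin. Their combined 2/5 is pooled and carried to generation 2.
At generation 2 (Amira, Hamid, Hanan, Nabil, Ibtisam, Umar) there are 6 shares of (2/5)/6 = 1/15 each.
Living: Hamid, Hanan, Ibtisam, and Umar — each takes 1/15.
Deceased: Amira and Nabil. Their combined 2/15 is pooled and carried to generation 3.
At generation 3 (Ghada, Rashida, Samir, Maysoon, Fahad, Dalia) there are 6 shares of (2/15)/6 = 1/45 each.
Living: Ghada, Rashida, Samir, Maysoon, Fahad, and Dalia — each takes 1/45.

Dalia 1/45; Fahad 1/45; Farouk 1/5; Ghada 1/45; Hamid 1/15; Hanan 1/15; Ibtisam 1/15; Karim 1/5; Layth 1/5; Maysoon 1/45; Rashida 1/45; Samir 1/45; Umar 1/15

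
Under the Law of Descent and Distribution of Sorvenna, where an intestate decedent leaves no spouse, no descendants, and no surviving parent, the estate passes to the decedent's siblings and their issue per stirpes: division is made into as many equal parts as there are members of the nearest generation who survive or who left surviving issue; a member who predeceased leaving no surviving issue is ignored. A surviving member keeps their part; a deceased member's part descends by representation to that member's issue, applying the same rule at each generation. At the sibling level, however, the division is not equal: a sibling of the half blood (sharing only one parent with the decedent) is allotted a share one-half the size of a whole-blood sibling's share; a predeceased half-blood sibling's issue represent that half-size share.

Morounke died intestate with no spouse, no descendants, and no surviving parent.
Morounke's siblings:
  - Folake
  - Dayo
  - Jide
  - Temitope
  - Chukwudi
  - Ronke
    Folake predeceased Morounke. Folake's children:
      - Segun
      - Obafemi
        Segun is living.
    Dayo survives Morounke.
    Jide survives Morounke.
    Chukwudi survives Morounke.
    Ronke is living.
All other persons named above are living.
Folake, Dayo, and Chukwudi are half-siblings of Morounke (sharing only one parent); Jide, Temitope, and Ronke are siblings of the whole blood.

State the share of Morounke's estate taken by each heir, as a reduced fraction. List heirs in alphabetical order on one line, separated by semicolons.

No spouse, descendants, or parent survives, so the estate passes to Morounke's siblings per stirpes.
Half-blood siblings count for one-half the weight of whole-blood siblings at the initial division.
Dividing 1 in proportion to weights (total weight 9/2): Folake (weight 1/2) → 1/9; Dayo (weight 1/2) → 1/9; Jide (weight 1) → 2/9; Temitope (weight 1) → 2/9; Chukwudi (weight 1/2) → 1/9; Ronke (weight 1) → 2/9.
Folake predeceased; the 1/9 allotted to Folake's branch passes to Folake's issue by representation.
The 1/9 is divided into 2 equal shares of 1/18 among Segun, Obafemi.
Segun is living and takes 1/18.
Obafemi is living and takes 1/18.
Dayo is living and takes 1/9.
Jide is living and takes 2/9.
Temitope is living and takes 2/9.
Chukwudi is living and takes 1/9.
Ronke is living and takes 2/9.

Chukwudi 1/9; Dayo 1/9; Jide 2/9; Obafemi 1/18; Ronke 2/9; Segun 1/18; Temitope 2/9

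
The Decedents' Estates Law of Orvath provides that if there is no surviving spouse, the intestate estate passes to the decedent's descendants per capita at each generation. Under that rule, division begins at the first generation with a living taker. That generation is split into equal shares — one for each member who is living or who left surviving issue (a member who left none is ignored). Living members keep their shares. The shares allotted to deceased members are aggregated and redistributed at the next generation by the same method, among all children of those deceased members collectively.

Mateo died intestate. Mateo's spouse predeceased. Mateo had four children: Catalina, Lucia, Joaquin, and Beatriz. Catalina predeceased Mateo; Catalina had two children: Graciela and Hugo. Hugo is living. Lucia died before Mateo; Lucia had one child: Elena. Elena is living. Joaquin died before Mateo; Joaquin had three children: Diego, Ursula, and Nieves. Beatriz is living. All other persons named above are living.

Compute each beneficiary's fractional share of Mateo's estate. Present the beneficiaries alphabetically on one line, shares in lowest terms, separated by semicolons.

Beatriz 1/4; Diego 1/8; Elena 1/8; Graciela 1/8; Hugo 1/8; Nieves 1/8; Ursula 1/8

There is no surviving spouse, so the entire estate passes to Mateo's descendants per capita at each generation.
At generation 1 (Catalina, Lucia, Joaquin, Beatriz) there are 4 shares of (1)/4 = 1/4 each.
Living: Beatriz — each takes 1/4.
Deceased: Catalina, Lucia, and Joaquin. Their combined 3/4 is pooled and carried to generation 2.
At generation 2 (Graciela, Hugo, Elena, Diego, Ursula, Nieves) there are 6 shares of (3/4)/6 = 1/8 each.
Living: Graciela, Hugo, Elena, Diego, Ursula, and Nieves — each takes 1/8.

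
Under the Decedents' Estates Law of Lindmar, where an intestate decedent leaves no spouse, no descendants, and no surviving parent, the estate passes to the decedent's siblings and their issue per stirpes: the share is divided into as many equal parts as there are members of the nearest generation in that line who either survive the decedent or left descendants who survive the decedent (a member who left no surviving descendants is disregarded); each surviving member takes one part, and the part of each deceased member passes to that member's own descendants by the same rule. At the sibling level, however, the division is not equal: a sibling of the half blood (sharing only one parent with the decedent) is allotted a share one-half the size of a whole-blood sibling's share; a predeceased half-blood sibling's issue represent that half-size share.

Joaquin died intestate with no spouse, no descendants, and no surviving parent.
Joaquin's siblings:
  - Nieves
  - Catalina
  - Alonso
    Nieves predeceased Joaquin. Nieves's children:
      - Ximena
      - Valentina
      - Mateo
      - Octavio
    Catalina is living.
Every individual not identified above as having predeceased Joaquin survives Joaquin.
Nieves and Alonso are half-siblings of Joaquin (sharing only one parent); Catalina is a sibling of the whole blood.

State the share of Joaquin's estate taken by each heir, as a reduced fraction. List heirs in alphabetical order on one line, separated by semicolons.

Alonso 1/4; Catalina 1/2; Mateo 1/16; Octavio 1/16; Valentina 1/16; Ximena 1/16

No spouse, descendants, or parent survives, so the estate passes to Joaquin's siblings per stirpes.
Half-blood siblings count for one-half the weight of whole-blood siblings at the initial division.
Dividing 1 in proportion to weights (total weight 2): Nieves (weight 1/2) → 1/4; Catalina (weight 1) → 1/2; Alonso (weight 1/2) → 1/4.
Nieves predeceased; the 1/4 allotted to Nieves's branch passes to Nieves's issue by representation.
The 1/4 is divided into 4 equal shares of 1/16 among Ximena, Valentina, Mateo, Octavio.
Ximena is living and takes 1/16.
Valentina is living and takes 1/16.
Mateo is living and takes 1/16.
Octavio is living and takes 1/16.
Catalina is living and takes 1/2.
Alonso is living and takes 1/4.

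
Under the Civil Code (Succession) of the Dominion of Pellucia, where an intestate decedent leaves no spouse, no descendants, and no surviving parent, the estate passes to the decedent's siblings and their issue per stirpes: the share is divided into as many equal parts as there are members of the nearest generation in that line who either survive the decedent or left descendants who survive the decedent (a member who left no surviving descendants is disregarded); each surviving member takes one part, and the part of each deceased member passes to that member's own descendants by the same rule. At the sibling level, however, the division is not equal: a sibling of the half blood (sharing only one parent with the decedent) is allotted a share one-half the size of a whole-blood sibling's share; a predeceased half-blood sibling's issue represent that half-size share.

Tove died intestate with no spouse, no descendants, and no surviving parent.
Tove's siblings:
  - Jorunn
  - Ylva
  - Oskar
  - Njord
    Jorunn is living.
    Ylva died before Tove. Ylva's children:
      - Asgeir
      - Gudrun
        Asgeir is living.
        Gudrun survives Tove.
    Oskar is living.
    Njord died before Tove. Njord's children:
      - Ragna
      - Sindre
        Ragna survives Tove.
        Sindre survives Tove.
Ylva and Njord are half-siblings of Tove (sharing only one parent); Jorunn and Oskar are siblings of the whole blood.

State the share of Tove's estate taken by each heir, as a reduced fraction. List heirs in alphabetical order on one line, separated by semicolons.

No spouse, descendants, or parent survives, so the estate passes to Tove's siblings per stirpes.
Half-blood siblings count for one-half the weight of whole-blood siblings at the initial division.
Dividing 1 in proportion to weights (total weight 3): Jorunn (weight 1) → 1/3; Ylva (weight 1/2) → 1/6; Oskar (weight 1) → 1/3; Njord (weight 1/2) → 1/6.
Jorunn is living and takes 1/3.
Ylva predeceased; the 1/6 allotted to Ylva's branch passes to Ylva's issue by representation.
The 1/6 is divided into 2 equal shares of 1/12 among Asgeir, Gudrun.
Asgeir is living and takes 1/12.
Gudrun is living and takes 1/12.
Oskar is living and takes 1/3.
Njord predeceased; the 1/6 allotted to Njord's branch passes to Njord's issue by representation.
The 1/6 is divided into 2 equal shares of 1/12 among Ragna, Sindre.
Ragna is living and takes 1/12.
Sindre is living and takes 1/12.

Asgeir 1/12; Gudrun 1/12; Jorunn 1/3; Oskar 1/3; Ragna 1/12; Sindre 1/12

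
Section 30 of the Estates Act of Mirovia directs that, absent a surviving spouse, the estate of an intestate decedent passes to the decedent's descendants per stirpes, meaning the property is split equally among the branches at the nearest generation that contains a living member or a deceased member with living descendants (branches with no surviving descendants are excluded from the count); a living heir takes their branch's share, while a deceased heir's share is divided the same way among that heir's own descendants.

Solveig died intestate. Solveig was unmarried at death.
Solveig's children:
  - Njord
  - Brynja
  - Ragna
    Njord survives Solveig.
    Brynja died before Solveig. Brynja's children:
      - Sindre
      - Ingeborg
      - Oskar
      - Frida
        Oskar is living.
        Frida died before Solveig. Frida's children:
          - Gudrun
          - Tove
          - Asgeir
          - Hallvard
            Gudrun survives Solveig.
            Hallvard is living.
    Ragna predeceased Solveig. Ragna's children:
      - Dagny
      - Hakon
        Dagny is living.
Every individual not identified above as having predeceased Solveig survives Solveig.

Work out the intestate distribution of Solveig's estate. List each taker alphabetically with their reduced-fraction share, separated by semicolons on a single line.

There is no surviving spouse, so the entire estate passes to Solveig's descendants per stirpes.
The estate is divided into 3 equal shares of 1/3 among Njord, Brynja, Ragna.
Njord is living and takes 1/3.
Brynja predeceased; the 1/3 allotted to Brynja's branch passes to Brynja's issue by representation.
The 1/3 is divided into 4 equal shares of 1/12 among Sindre, Ingeborg, Oskar, Frida.
Sindre is living and takes 1/12.
Ingeborg is living and takes 1/12.
Oskar is living and takes 1/12.
Frida predeceased; the 1/12 allotted to Frida's branch passes to Frida's issue by representation.
The 1/12 is divided into 4 equal shares of 1/48 among Gudrun, Tove, Asgeir, Hallvard.
Gudrun is living and takes 1/48.
Tove is living and takes 1/48.
Asgeir is living and takes 1/48.
Hallvard is living and takes 1/48.
Ragna predeceased; the 1/3 allotted to Ragna's branch passes to Ragna's issue by representation.
The 1/3 is divided into 2 equal shares of 1/6 among Dagny, Hakon.
Dagny is living and takes 1/6.
Hakon is living and takes 1/6.

Asgeir 1/48; Dagny 1/6; Gudrun 1/48; Hakon 1/6; Hallvard 1/48; Ingeborg 1/12; Njord 1/3; Oskar 1/12; Sindre 1/12; Tove 1/48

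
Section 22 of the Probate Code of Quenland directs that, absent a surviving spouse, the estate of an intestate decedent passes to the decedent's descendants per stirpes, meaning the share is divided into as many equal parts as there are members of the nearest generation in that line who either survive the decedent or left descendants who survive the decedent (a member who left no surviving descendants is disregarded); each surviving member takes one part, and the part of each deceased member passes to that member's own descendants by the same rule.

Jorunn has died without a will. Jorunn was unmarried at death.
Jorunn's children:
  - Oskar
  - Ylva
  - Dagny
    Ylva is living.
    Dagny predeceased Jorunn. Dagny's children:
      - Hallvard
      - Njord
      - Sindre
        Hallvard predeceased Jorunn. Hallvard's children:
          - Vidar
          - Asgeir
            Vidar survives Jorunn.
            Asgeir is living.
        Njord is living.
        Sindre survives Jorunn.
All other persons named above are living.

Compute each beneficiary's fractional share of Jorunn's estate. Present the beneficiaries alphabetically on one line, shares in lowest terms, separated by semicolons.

Asgeir 1/18; Njord 1/9; Oskar 1/3; Sindre 1/9; Vidar 1/18; Ylva 1/3

There is no surviving spouse, so the entire estate passes to Jorunn's descendants per stirpes.
The estate is divided into 3 equal shares of 1/3 among Oskar, Ylva, Dagny.
Oskar is living and takes 1/3.
Ylva is living and takes 1/3.
Dagny predeceased; the 1/3 allotted to Dagny's branch passes to Dagny's issue by representation.
The 1/3 is divided into 3 equal shares of 1/9 among Hallvard, Njord, Sindre.
Hallvard predeceased; the 1/9 allotted to Hallvard's branch passes to Hallvard's issue by representation.
The 1/9 is divided into 2 equal shares of 1/18 among Vidar, Asgeir.
Vidar is living and takes 1/18.
Asgeir is living and takes 1/18.
Njord is living and takes 1/9.
Sindre is living and takes 1/9.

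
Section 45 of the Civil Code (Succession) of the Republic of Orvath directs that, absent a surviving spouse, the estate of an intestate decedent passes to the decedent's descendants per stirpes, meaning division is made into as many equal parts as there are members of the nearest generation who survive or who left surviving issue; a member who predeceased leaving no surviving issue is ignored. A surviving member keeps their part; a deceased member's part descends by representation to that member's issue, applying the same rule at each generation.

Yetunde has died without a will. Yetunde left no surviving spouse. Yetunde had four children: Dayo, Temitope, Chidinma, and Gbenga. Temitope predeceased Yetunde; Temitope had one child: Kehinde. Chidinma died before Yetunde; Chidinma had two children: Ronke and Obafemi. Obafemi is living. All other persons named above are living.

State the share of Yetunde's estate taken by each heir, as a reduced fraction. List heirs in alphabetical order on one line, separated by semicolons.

There is no surviving spouse, so the entire estate passes to Yetunde's descendants per stirpes.
The estate is divided into 4 equal shares of 1/4 among Dayo, Temitope, Chidinma, Gbenga.
Dayo is living and takes 1/4.
Temitope predeceased; the 1/4 allotted to Temitope's branch passes to Temitope's issue by representation.
Kehinde is the sole taker at this level and receives the full 1/4.
Chidinma predeceased; the 1/4 allotted to Chidinma's branch passes to Chidinma's issue by representation.
The 1/4 is divided into 2 equal shares of 1/8 among Ronke, Obafemi.
Ronke is living and takes 1/8.
Obafemi is living and takes 1/8.
Gbenga is living and takes 1/4.

Dayo 1/4; Gbenga 1/4; Kehinde 1/4; Obafemi 1/8; Ronke 1/8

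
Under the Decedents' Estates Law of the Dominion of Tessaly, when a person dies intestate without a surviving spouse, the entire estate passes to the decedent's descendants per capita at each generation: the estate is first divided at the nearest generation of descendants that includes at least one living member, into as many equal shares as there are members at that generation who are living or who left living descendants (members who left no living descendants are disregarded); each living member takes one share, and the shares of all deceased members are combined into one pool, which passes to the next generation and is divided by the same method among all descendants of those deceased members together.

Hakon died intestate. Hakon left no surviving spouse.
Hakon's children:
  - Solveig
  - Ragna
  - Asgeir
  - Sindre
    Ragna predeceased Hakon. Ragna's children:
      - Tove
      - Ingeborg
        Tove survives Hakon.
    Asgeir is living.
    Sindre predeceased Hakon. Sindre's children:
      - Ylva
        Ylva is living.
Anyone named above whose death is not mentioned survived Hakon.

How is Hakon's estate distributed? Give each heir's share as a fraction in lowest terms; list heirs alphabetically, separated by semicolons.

There is no surviving spouse, so the entire estate passes to Hakon's descendants per capita at each generation.
At generation 1 (Solveig, Ragna, Asgeir, Sindre) there are 4 shares of (1)/4 = 1/4 each.
Living: Solveig and Asgeir — each takes 1/4.
Deceased: Ragna and Sindre. Their combined 1/2 is pooled and carried to generation 2.
At generation 2 (Tove, Ingeborg, Ylva) there are 3 shares of (1/2)/3 = 1/6 each.
Living: Tove, Ingeborg, and Ylva — each takes 1/6.

Asgeir 1/4; Ingeborg 1/6; Solveig 1/4; Tove 1/6; Ylva 1/6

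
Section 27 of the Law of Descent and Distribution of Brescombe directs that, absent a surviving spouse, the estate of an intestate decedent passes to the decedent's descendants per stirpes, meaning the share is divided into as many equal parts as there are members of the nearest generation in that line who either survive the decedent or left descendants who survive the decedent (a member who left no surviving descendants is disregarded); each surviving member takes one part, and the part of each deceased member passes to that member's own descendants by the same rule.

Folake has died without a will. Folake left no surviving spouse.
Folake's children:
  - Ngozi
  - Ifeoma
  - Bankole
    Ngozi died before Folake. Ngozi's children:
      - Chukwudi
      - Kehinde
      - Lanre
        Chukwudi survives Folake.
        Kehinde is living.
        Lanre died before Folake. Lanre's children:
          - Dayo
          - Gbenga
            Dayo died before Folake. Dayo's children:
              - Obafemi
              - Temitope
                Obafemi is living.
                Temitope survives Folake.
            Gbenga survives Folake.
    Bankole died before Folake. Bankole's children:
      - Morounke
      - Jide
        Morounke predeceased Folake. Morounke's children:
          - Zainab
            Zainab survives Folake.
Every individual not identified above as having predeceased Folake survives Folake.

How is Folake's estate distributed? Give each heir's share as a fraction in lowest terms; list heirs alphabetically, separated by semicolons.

There is no surviving spouse, so the entire estate passes to Folake's descendants per stirpes.
The estate is divided into 3 equal shares of 1/3 among Ngozi, Ifeoma, Bankole.
Ngozi predeceased; the 1/3 allotted to Ngozi's branch passes to Ngozi's issue by representation.
The 1/3 is divided into 3 equal shares of 1/9 among Chukwudi, Kehinde, Lanre.
Chukwudi is living and takes 1/9.
Kehinde is living and takes 1/9.
Lanre predeceased; the 1/9 allotted to Lanre's branch passes to Lanre's issue by representation.
The 1/9 is divided into 2 equal shares of 1/18 among Dayo, Gbenga.
Dayo predeceased; the 1/18 allotted to Dayo's branch passes to Dayo's issue by representation.
The 1/18 is divided into 2 equal shares of 1/36 among Obafemi, Temitope.
Obafemi is living and takes 1/36.
Temitope is living and takes 1/36.
Gbenga is living and takes 1/18.
Ifeoma is living and takes 1/3.
Bankole predeceased; the 1/3 allotted to Bankole's branch passes to Bankole's issue by representation.
The 1/3 is divided into 2 equal shares of 1/6 among Morounke, Jide.
Morounke predeceased; the 1/6 allotted to Morounke's branch passes to Morounke's issue by representation.
Zainab is the sole taker at this level and receives the full 1/6.
Jide is living and takes 1/6.

Chukwudi 1/9; Gbenga 1/18; Ifeoma 1/3; Jide 1/6; Kehinde 1/9; Obafemi 1/36; Temitope 1/36; Zainab 1/6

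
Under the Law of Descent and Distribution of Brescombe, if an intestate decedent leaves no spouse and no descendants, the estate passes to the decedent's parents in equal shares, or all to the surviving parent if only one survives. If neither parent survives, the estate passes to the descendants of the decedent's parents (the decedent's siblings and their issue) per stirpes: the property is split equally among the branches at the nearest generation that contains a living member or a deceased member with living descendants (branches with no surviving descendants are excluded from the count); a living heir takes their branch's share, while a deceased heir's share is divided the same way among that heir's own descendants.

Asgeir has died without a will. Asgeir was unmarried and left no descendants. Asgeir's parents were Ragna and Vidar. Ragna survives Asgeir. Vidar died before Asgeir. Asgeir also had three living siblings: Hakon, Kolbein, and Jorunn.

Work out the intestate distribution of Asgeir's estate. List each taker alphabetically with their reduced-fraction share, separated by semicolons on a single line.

Only one parent, Ragna, survives, so Ragna takes the entire estate. The siblings take nothing because a surviving parent has priority.

Ragna 1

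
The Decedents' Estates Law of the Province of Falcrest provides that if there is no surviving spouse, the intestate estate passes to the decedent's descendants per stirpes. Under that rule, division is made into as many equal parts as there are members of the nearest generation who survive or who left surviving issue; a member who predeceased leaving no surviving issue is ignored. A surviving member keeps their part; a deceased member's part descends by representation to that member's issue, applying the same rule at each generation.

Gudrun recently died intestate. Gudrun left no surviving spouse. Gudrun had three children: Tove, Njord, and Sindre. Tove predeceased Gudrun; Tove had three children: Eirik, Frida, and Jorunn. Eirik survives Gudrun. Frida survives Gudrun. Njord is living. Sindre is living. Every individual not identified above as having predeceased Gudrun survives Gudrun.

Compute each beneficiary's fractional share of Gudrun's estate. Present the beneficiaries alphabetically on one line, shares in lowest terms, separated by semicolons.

There is no surviving spouse, so the entire estate passes to Gudrun's descendants per stirpes.
The estate is divided into 3 equal shares of 1/3 among Tove, Njord, Sindre.
Tove predeceased; the 1/3 allotted to Tove's branch passes to Tove's issue by representation.
The 1/3 is divided into 3 equal shares of 1/9 among Eirik, Frida, Jorunn.
Eirik is living and takes 1/9.
Frida is living and takes 1/9.
Jorunn is living and takes 1/9.
Njord is living and takes 1/3.
Sindre is living and takes 1/3.

Eirik 1/9; Frida 1/9; Jorunn 1/9; Njord 1/3; Sindre 1/3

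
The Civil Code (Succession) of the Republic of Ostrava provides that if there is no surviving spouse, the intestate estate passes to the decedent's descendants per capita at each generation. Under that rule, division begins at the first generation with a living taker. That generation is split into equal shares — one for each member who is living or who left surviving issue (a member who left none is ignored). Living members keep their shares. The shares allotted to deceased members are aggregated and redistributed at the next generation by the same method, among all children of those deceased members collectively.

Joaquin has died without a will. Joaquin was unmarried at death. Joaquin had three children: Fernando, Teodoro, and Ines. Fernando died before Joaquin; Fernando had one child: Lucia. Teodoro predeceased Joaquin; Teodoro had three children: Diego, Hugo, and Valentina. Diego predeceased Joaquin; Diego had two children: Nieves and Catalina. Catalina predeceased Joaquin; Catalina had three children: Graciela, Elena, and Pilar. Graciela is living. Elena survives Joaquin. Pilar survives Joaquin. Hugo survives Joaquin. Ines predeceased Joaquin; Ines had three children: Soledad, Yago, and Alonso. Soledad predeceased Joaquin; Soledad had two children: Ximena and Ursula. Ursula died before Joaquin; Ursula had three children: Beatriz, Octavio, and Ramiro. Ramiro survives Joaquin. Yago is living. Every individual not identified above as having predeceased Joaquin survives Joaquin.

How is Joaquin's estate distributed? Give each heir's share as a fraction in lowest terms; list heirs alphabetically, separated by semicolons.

Alonso 1/7; Beatriz 1/42; Elena 1/42; Graciela 1/42; Hugo 1/7; Lucia 1/7; Nieves 1/14; Octavio 1/42; Pilar 1/42; Ramiro 1/42; Valentina 1/7; Ximena 1/14; Yago 1/7

There is no surviving spouse, so the entire estate passes to Joaquin's descendants per capita at each generation.
No one at generation 1 (Fernando, Teodoro, Ines) is living; moving to the next generation.
At generation 2 (Lucia, Diego, Hugo, Valentina, Soledad, Yago, Alonso) there are 7 shares of (1)/7 = 1/7 each.
Living: Lucia, Hugo, Valentina, Yago, and Alonso — each takes 1/7.
Deceased: Diego and Soledad. Their combined 2/7 is pooled and carried to generation 3.
At generation 3 (Nieves, Catalina, Ximena, Ursula) there are 4 shares of (2/7)/4 = 1/14 each.
Living: Nieves and Ximena — each takes 1/14.
Deceased: Catalina and Ursula. Their combined 1/7 is pooled and carried to generation 4.
At generation 4 (Graciela, Elena, Pilar, Beatriz, Octavio, Ramiro) there are 6 shares of (1/7)/6 = 1/42 each.
Living: Graciela, Elena, Pilar, Beatriz, Octavio, and Ramiro — each takes 1/42.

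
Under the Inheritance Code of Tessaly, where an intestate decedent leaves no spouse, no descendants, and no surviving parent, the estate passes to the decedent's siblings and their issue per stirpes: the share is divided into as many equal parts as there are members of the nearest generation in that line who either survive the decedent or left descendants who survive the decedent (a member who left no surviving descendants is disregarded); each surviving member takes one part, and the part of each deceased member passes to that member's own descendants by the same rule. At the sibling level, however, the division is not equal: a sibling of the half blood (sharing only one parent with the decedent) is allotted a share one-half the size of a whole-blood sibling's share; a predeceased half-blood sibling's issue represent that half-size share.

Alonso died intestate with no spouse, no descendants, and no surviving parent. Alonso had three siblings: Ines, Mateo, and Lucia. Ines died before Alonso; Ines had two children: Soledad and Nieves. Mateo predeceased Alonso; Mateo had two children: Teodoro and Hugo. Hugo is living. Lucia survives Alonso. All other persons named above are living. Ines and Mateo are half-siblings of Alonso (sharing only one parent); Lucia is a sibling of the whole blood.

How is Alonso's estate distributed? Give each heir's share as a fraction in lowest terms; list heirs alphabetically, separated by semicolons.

No spouse, descendants, or parent survives, so the estate passes to Alonso's siblings per stirpes.
Half-blood siblings count for one-half the weight of whole-blood siblings at the initial division.
Dividing 1 in proportion to weights (total weight 2): Ines (weight 1/2) → 1/4; Mateo (weight 1/2) → 1/4; Lucia (weight 1) → 1/2.
Ines predeceased; the 1/4 allotted to Ines's branch passes to Ines's issue by representation.
The 1/4 is divided into 2 equal shares of 1/8 among Soledad, Nieves.
Soledad is living and takes 1/8.
Nieves is living and takes 1/8.
Mateo predeceased; the 1/4 allotted to Mateo's branch passes to Mateo's issue by representation.
The 1/4 is divided into 2 equal shares of 1/8 among Teodoro, Hugo.
Teodoro is living and takes 1/8.
Hugo is living and takes 1/8.
Lucia is living and takes 1/2.

Hugo 1/8; Lucia 1/2; Nieves 1/8; Soledad 1/8; Teodoro 1/8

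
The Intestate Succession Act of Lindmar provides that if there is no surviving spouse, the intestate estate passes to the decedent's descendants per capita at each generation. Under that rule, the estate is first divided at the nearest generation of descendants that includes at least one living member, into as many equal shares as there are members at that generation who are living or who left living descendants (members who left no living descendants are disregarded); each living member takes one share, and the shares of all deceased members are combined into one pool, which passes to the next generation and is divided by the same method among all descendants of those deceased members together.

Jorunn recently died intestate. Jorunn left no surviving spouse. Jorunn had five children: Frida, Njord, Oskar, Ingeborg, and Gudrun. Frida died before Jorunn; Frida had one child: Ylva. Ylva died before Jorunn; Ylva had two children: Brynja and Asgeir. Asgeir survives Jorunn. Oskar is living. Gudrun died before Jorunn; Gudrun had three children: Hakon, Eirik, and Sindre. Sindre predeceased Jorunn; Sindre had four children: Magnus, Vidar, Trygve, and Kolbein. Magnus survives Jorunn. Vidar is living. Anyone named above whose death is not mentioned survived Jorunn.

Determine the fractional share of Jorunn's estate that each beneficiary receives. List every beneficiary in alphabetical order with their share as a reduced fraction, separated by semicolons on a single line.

Asgeir 1/30; Brynja 1/30; Eirik 1/10; Hakon 1/10; Ingeborg 1/5; Kolbein 1/30; Magnus 1/30; Njord 1/5; Oskar 1/5; Trygve 1/30; Vidar 1/30

There is no surviving spouse, so the entire estate passes to Jorunn's descendants per capita at each generation.
At generation 1 (Frida, Njord, Oskar, Ingeborg, Gudrun) there are 5 shares of (1)/5 = 1/5 each.
Living: Njord, Oskar, and Ingeborg — each takes 1/5.
Deceased: Frida and Gudrun. Their combined 2/5 is pooled and carried to generation 2.
At generation 2 (Ylva, Hakon, Eirik, Sindre) there are 4 shares of (2/5)/4 = 1/10 each.
Living: Hakon and Eirik — each takes 1/10.
Deceased: Ylva and Sindre. Their combined 1/5 is pooled and carried to generation 3.
At generation 3 (Brynja, Asgeir, Magnus, Vidar, Trygve, Kolbein) there are 6 shares of (1/5)/6 = 1/30 each.
Living: Brynja, Asgeir, Magnus, Vidar, Trygve, and Kolbein — each takes 1/30.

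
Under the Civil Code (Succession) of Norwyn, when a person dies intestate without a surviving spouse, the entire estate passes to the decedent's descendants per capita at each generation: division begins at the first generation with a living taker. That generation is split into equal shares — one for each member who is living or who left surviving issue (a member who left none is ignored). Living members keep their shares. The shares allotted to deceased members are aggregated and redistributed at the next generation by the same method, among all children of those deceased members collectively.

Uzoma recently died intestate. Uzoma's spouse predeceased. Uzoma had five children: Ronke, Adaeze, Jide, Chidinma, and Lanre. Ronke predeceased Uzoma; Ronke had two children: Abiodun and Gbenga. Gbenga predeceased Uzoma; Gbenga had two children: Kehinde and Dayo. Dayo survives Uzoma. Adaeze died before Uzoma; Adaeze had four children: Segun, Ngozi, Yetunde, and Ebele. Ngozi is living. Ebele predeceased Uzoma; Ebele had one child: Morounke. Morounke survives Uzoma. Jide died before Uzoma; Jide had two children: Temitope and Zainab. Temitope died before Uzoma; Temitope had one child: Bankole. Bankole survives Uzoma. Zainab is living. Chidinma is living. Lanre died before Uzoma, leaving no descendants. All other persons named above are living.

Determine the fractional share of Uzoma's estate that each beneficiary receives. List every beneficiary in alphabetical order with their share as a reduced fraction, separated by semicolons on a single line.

Abiodun 3/32; Bankole 9/128; Chidinma 1/4; Dayo 9/128; Kehinde 9/128; Morounke 9/128; Ngozi 3/32; Segun 3/32; Yetunde 3/32; Zainab 3/32

There is no surviving spouse, so the entire estate passes to Uzoma's descendants per capita at each generation.
At generation 1 (Ronke, Adaeze, Jide, Chidinma) there are 4 shares of (1)/4 = 1/4 each.
Living: Chidinma — each takes 1/4.
Deceased: Ronke, Adaeze, and Jide. Their combined 3/4 is pooled and carried to generation 2.
At generation 2 (Abiodun, Gbenga, Segun, Ngozi, Yetunde, Ebele, Temitope, Zainab) there are 8 shares of (3/4)/8 = 3/32 each.
Living: Abiodun, Segun, Ngozi, Yetunde, and Zainab — each takes 3/32.
Deceased: Gbenga, Ebele, and Temitope. Their combined 9/32 is pooled and carried to generation 3.
At generation 3 (Kehinde, Dayo, Morounke, Bankole) there are 4 shares of (9/32)/4 = 9/128 each.
Living: Kehinde, Dayo, Morounke, and Bankole — each takes 9/128.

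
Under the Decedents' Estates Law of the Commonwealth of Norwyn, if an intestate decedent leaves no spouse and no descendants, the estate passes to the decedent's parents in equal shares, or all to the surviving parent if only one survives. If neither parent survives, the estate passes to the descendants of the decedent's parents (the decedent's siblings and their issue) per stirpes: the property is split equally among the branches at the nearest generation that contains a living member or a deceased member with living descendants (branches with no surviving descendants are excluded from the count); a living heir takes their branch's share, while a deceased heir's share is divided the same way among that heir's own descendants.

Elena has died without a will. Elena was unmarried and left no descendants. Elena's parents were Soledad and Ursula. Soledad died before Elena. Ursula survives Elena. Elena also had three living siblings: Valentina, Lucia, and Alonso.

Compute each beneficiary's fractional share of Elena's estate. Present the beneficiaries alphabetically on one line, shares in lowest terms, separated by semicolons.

Only one parent, Ursula, survives, so Ursula takes the entire estate. The siblings take nothing because a surviving parent has priority.

Ursula 1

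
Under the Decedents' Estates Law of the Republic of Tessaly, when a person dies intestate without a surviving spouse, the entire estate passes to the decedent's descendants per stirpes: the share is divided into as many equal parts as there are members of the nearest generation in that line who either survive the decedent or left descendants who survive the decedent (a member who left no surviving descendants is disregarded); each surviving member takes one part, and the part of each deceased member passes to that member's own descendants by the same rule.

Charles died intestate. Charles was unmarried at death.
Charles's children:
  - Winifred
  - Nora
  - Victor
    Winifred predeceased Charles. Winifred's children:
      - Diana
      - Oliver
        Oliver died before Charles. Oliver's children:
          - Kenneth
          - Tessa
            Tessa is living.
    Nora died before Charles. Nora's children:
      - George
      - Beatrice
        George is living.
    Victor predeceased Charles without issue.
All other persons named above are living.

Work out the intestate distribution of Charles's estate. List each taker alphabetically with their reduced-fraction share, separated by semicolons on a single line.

Beatrice 1/4; Diana 1/4; George 1/4; Kenneth 1/8; Tessa 1/8

There is no surviving spouse, so the entire estate passes to Charles's descendants per stirpes.
Victor left no surviving issue, so that branch lapses and is disregarded.
The estate is divided into 2 equal shares of 1/2 among Winifred, Nora.
Winifred predeceased; the 1/2 allotted to Winifred's branch passes to Winifred's issue by representation.
The 1/2 is divided into 2 equal shares of 1/4 among Diana, Oliver.
Diana is living and takes 1/4.
Oliver predeceased; the 1/4 allotted to Oliver's branch passes to Oliver's issue by representation.
The 1/4 is divided into 2 equal shares of 1/8 among Kenneth, Tessa.
Kenneth is living and takes 1/8.
Tessa is living and takes 1/8.
Nora predeceased; the 1/2 allotted to Nora's branch passes to Nora's issue by representation.
The 1/2 is divided into 2 equal shares of 1/4 among George, Beatrice.
George is living and takes 1/4.
Beatrice is living and takes 1/4.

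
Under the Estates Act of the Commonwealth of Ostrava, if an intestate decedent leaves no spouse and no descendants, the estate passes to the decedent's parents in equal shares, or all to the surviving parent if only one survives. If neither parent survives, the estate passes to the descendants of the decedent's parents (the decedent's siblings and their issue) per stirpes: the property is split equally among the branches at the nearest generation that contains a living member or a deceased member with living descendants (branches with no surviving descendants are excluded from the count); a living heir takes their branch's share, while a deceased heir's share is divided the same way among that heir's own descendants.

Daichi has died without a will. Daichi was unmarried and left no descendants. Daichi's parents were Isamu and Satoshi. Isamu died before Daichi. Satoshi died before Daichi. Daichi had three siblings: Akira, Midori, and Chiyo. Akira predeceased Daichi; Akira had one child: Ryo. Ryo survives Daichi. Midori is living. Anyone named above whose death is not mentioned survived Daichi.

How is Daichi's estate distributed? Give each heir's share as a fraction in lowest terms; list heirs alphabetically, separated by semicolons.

Chiyo 1/3; Midori 1/3; Ryo 1/3

Neither parent survives and there are no descendants, so the estate passes to Daichi's siblings and their issue per stirpes.
The estate is divided into 3 equal shares of 1/3 among Akira, Midori, Chiyo.
Akira predeceased; the 1/3 allotted to Akira's branch passes to Akira's issue by representation.
Ryo is the sole taker at this level and receives the full 1/3.
Midori is living and takes 1/3.
Chiyo is living and takes 1/3.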